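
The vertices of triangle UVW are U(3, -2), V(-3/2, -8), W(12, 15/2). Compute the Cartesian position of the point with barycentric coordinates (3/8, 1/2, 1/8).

(15/8, -61/16)

P = (3/8)·U + (1/2)·V + (1/8)·W.
x-coordinate: (3/8)·3 + (1/2)·(-3/2) + (1/8)·12 = 15/8.
y-coordinate: (3/8)·(-2) + (1/2)·(-8) + (1/8)·(15/2) = -61/16.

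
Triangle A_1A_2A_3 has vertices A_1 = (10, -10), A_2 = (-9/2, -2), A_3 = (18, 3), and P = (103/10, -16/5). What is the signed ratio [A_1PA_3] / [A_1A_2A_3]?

[A_1A_2A_3] = ½·(10·(-2−3) + (-9/2)·(3−(-10)) + 18·(-10−(-2))) = ½·(-50 − 117/2 − 144) = -505/4.
[A_1PA_3] = ½·(10·(-16/5−3) + (103/10)·(3−(-10)) + 18·(-10−(-16/5))) = ½·(-62 + 1339/10 − 612/5) = -101/4, so the ratio is (-101/4)/(-505/4) = 1/5.

1/5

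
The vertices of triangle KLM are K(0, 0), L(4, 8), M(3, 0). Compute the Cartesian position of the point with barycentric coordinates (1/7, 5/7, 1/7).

N = (1/7)·K + (5/7)·L + (1/7)·M.
x-coordinate: (1/7)·0 + (5/7)·4 + (1/7)·3 = 23/7.
y-coordinate: (1/7)·0 + (5/7)·8 + (1/7)·0 = 40/7.

(23/7, 40/7)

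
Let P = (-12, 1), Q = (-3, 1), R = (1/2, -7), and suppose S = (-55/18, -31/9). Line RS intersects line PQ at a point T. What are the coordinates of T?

Barycentric coordinates of S with respect to PQR: (2/9, 2/9, 5/9).
On side PQ the R-coordinate is zero; dropping S's R-weight 5/9 and renormalizing the remaining 2/9 : 2/9 gives weights 1/2, 1/2 on P, Q.
T = (1/2)·(-12, 1) + (1/2)·(-3, 1) = (-15/2, 1).

(-15/2, 1)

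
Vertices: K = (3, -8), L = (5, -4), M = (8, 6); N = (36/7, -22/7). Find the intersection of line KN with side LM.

Barycentric coordinates of N with respect to KLM: (1/7, 5/7, 1/7).
On side LM the K-coordinate is zero; dropping N's K-weight 1/7 and renormalizing the remaining 5/7 : 1/7 gives weights 5/6, 1/6 on L, M.
J = (5/6)·(5, -4) + (1/6)·(8, 6) = (11/2, -7/3).

(11/2, -7/3)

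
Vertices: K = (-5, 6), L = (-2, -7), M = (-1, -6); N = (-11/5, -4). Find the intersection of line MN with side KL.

(-3, -8/3)

Barycentric coordinates of N with respect to KLM: (1/5, 2/5, 2/5).
On side KL the M-coordinate is zero; dropping N's M-weight 2/5 and renormalizing the remaining 1/5 : 2/5 gives weights 1/3, 2/3 on K, L.
J = (1/3)·(-5, 6) + (2/3)·(-2, -7) = (-3, -8/3).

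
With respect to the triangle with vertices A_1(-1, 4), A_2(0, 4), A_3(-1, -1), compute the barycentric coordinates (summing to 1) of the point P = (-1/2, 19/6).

(1/3, 1/2, 1/6)

Signed area of the reference triangle: [A_1A_2A_3] = ½·((-1)·(4−(-1)) + 0·(-1−4) + (-1)·(4−4)) = ½·(-5 + 0 + 0) = -5/2.
[PA_2A_3] = ½·((-1/2)·(4−(-1)) + 0·(-1−(19/6)) + (-1)·(19/6−4)) = ½·(-5/2 + 0 + 5/6) = -5/6, so the A_1-coordinate is (-5/6)/(-5/2) = 1/3.
[A_1PA_3] = ½·((-1)·(19/6−(-1)) + (-1/2)·(-1−4) + (-1)·(4−(19/6))) = ½·(-25/6 + 5/2 − 5/6) = -5/4, so the A_2-coordinate is 1/2.
[A_1A_2P] = ½·((-1)·(4−(19/6)) + 0·(19/6−4) + (-1/2)·(4−4)) = ½·(-5/6 + 0 + 0) = -5/12, so the A_3-coordinate is 1/6.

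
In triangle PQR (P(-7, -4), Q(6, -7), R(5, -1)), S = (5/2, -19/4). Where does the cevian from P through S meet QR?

(17/3, -5)

Barycentric coordinates of S with respect to PQR: (1/4, 1/2, 1/4).
On side QR the P-coordinate is zero; dropping S's P-weight 1/4 and renormalizing the remaining 1/2 : 1/4 gives weights 2/3, 1/3 on Q, R.
T = (2/3)·(6, -7) + (1/3)·(5, -1) = (17/3, -5).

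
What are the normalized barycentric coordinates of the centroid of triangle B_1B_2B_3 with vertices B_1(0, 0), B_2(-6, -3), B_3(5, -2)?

The centroid is the average of the vertices, so each weight is 1/3.

(1/3, 1/3, 1/3)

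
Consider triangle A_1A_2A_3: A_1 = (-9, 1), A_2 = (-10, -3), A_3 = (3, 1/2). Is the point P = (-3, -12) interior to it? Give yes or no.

no

Barycentric coordinates of P: (-283/97, 306/97, 74/97).
The three coordinates are negative, positive, positive; a point is interior exactly when all three are positive.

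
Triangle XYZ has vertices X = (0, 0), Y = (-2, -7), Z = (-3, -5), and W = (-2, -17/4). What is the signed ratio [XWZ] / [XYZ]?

[XYZ] = ½·(0·(-7−(-5)) + (-2)·(-5−0) + (-3)·(0−(-7))) = ½·(0 + 10 − 21) = -11/2.
[XWZ] = ½·(0·(-17/4−(-5)) + (-2)·(-5−0) + (-3)·(0−(-17/4))) = ½·(0 + 10 − 51/4) = -11/8, so the ratio is (-11/8)/(-11/2) = 1/4.

1/4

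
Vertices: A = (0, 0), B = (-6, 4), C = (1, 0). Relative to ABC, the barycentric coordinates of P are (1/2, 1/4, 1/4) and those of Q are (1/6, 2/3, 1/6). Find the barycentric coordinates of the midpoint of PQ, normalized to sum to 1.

Since both coordinate triples sum to 1, the midpoint's barycentrics are the componentwise average.
(1/2+1/6)/2 = 1/3; similarly 11/24 and 5/24.

(1/3, 11/24, 5/24)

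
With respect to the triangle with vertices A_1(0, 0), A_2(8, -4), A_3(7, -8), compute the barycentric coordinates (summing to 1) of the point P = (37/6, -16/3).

(1/6, 1/3, 1/2)

Signed area of the reference triangle: [A_1A_2A_3] = ½·(0·(-4−(-8)) + 8·(-8−0) + 7·(0−(-4))) = ½·(0 − 64 + 28) = -18.
[PA_2A_3] = ½·((37/6)·(-4−(-8)) + 8·(-8−(-16/3)) + 7·(-16/3−(-4))) = ½·(74/3 − 64/3 − 28/3) = -3, so the A_1-coordinate is (-3)/(-18) = 1/6.
[A_1PA_3] = ½·(0·(-16/3−(-8)) + (37/6)·(-8−0) + 7·(0−(-16/3))) = ½·(0 − 148/3 + 112/3) = -6, so the A_2-coordinate is 1/3.
[A_1A_2P] = ½·(0·(-4−(-16/3)) + 8·(-16/3−0) + (37/6)·(0−(-4))) = ½·(0 − 128/3 + 74/3) = -9, so the A_3-coordinate is 1/2.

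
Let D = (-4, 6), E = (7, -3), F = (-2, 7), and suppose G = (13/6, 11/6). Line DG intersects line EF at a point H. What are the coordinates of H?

(17/5, 1)

Barycentric coordinates of G with respect to DEF: (1/6, 1/2, 1/3).
On side EF the D-coordinate is zero; dropping G's D-weight 1/6 and renormalizing the remaining 1/2 : 1/3 gives weights 3/5, 2/5 on E, F.
H = (3/5)·(7, -3) + (2/5)·(-2, 7) = (17/5, 1).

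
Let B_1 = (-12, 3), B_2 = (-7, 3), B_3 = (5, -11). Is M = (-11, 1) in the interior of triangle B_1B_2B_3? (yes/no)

no

Barycentric coordinates of M: (8/7, -2/7, 1/7).
The three coordinates are positive, negative, positive; a point is interior exactly when all three are positive.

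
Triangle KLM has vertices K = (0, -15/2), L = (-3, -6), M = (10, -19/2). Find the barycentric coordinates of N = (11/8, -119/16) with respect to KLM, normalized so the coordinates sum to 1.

(3/8, 3/8, 1/4)

Signed area of the reference triangle: [KLM] = ½·(0·(-6−(-19/2)) + (-3)·(-19/2−(-15/2)) + 10·(-15/2−(-6))) = ½·(0 + 6 − 15) = -9/2.
[NLM] = ½·((11/8)·(-6−(-19/2)) + (-3)·(-19/2−(-119/16)) + 10·(-119/16−(-6))) = ½·(77/16 + 99/16 − 115/8) = -27/16, so the K-coordinate is (-27/16)/(-9/2) = 3/8.
[KNM] = ½·(0·(-119/16−(-19/2)) + (11/8)·(-19/2−(-15/2)) + 10·(-15/2−(-119/16))) = ½·(0 − 11/4 − 5/8) = -27/16, so the L-coordinate is 3/8.
[KLN] = ½·(0·(-6−(-119/16)) + (-3)·(-119/16−(-15/2)) + (11/8)·(-15/2−(-6))) = ½·(0 − 3/16 − 33/16) = -9/8, so the M-coordinate is 1/4.
Check: 3/8 + 3/8 + 1/4 = 1.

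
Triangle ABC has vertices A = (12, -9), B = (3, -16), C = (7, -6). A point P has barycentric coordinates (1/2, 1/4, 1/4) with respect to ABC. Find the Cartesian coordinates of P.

P = (1/2)·A + (1/4)·B + (1/4)·C.
x-coordinate: (1/2)·12 + (1/4)·3 + (1/4)·7 = 17/2.
y-coordinate: (1/2)·(-9) + (1/4)·(-16) + (1/4)·(-6) = -10.

(17/2, -10)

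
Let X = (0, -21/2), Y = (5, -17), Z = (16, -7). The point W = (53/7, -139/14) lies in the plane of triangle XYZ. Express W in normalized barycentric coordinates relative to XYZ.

Signed area of the reference triangle: [XYZ] = ½·(0·(-17−(-7)) + 5·(-7−(-21/2)) + 16·(-21/2−(-17))) = ½·(0 + 35/2 + 104) = 243/4.
[WYZ] = ½·((53/7)·(-17−(-7)) + 5·(-7−(-139/14)) + 16·(-139/14−(-17))) = ½·(-530/7 + 205/14 + 792/7) = 729/28, so the X-coordinate is (729/28)/(243/4) = 3/7.
[XWZ] = ½·(0·(-139/14−(-7)) + (53/7)·(-7−(-21/2)) + 16·(-21/2−(-139/14))) = ½·(0 + 53/2 − 64/7) = 243/28, so the Y-coordinate is 1/7.
[XYW] = ½·(0·(-17−(-139/14)) + 5·(-139/14−(-21/2)) + (53/7)·(-21/2−(-17))) = ½·(0 + 20/7 + 689/14) = 729/28, so the Z-coordinate is 3/7.
Check: 3/7 + 1/7 + 3/7 = 1.

(3/7, 1/7, 3/7)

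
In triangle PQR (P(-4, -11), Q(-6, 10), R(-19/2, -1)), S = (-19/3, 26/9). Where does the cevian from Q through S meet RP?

(-27/4, -6)

Barycentric coordinates of S with respect to PQR: (2/9, 5/9, 2/9).
On side RP the Q-coordinate is zero; dropping S's Q-weight 5/9 and renormalizing the remaining 2/9 : 2/9 gives weights 1/2, 1/2 on R, P.
T = (1/2)·(-19/2, -1) + (1/2)·(-4, -11) = (-27/4, -6).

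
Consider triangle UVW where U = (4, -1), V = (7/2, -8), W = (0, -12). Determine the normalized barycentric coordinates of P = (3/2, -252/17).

(-12/17, 21/17, 8/17)

Signed area of the reference triangle: [UVW] = ½·(4·(-8−(-12)) + (7/2)·(-12−(-1)) + 0·(-1−(-8))) = ½·(16 − 77/2 + 0) = -45/4.
[PVW] = ½·((3/2)·(-8−(-12)) + (7/2)·(-12−(-252/17)) + 0·(-252/17−(-8))) = ½·(6 + 168/17 + 0) = 135/17, so the U-coordinate is (135/17)/(-45/4) = -12/17.
[UPW] = ½·(4·(-252/17−(-12)) + (3/2)·(-12−(-1)) + 0·(-1−(-252/17))) = ½·(-192/17 − 33/2 + 0) = -945/68, so the V-coordinate is 21/17.
[UVP] = ½·(4·(-8−(-252/17)) + (7/2)·(-252/17−(-1)) + (3/2)·(-1−(-8))) = ½·(464/17 − 1645/34 + 21/2) = -90/17, so the W-coordinate is 8/17.
Check: -12/17 + 21/17 + 8/17 = 1.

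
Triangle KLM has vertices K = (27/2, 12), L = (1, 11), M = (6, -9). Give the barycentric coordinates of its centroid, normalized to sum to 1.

(1/3, 1/3, 1/3)

The centroid is the average of the vertices, so each weight is 1/3.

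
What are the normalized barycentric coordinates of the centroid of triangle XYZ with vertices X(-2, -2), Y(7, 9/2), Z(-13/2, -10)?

The centroid is the average of the vertices, so each weight is 1/3.

(1/3, 1/3, 1/3)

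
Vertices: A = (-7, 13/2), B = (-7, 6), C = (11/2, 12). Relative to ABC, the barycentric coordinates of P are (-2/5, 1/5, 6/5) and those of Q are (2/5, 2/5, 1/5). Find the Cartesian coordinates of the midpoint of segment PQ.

(7/4, 51/5)

Barycentric coordinates of the midpoint are the average: (0, 3/10, 7/10).
Converting: 0·A + (3/10)·B + (7/10)·C = (7/4, 51/5).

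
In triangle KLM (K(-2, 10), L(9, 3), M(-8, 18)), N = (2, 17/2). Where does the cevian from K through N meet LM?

(10/3, 8)

Barycentric coordinates of N with respect to KLM: (1/4, 1/2, 1/4).
On side LM the K-coordinate is zero; dropping N's K-weight 1/4 and renormalizing the remaining 1/2 : 1/4 gives weights 2/3, 1/3 on L, M.
J = (2/3)·(9, 3) + (1/3)·(-8, 18) = (10/3, 8).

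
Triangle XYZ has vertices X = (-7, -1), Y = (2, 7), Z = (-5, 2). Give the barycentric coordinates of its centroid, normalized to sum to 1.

The centroid is the average of the vertices, so each weight is 1/3.

(1/3, 1/3, 1/3)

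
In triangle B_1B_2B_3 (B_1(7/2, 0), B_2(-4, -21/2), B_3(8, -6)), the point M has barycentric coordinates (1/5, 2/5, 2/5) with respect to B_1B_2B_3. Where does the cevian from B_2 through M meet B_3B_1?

(13/2, -4)

Line B_2M meets B_3B_1 where the B_2-coordinate vanishes; zeroing M's B_2-weight and renormalizing leaves B_3, B_1-weights 2/5 : 1/5 → (2/3, 1/3).
So N = (2/3)·B_3 + (1/3)·B_1 = (13/2, -4).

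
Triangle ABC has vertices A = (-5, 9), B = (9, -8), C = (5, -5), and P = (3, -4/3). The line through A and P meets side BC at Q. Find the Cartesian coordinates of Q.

(7, -13/2)

Barycentric coordinates of P with respect to ABC: (1/3, 1/3, 1/3).
On side BC the A-coordinate is zero; dropping P's A-weight 1/3 and renormalizing the remaining 1/3 : 1/3 gives weights 1/2, 1/2 on B, C.
Q = (1/2)·(9, -8) + (1/2)·(5, -5) = (7, -13/2).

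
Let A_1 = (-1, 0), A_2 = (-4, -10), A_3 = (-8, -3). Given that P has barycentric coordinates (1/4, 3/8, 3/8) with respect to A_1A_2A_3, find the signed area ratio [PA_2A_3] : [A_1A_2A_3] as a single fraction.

The signed ratio [PA_2A_3]/[A_1A_2A_3] equals the barycentric coordinate of P at vertex A_1, which is 1/4.

1/4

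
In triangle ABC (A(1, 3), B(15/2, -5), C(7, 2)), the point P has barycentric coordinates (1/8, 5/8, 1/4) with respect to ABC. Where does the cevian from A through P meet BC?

Line AP meets BC where the A-coordinate vanishes; zeroing P's A-weight and renormalizing leaves B, C-weights 5/8 : 1/4 → (5/7, 2/7).
So Q = (5/7)·B + (2/7)·C = (103/14, -3).

(103/14, -3)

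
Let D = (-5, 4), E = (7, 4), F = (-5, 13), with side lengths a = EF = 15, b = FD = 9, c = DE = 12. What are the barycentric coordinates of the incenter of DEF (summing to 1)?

(5/12, 1/4, 1/3)

The incenter has barycentric coordinates proportional to the opposite side lengths: (15 : 9 : 12).
Normalizing by 15+9+12 = 36 gives (5/12, 1/4, 1/3).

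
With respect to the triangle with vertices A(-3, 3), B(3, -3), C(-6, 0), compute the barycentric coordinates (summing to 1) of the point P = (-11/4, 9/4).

Signed area of the reference triangle: [ABC] = ½·((-3)·(-3−0) + 3·(0−3) + (-6)·(3−(-3))) = ½·(9 − 9 − 36) = -18.
[PBC] = ½·((-11/4)·(-3−0) + 3·(0−(9/4)) + (-6)·(9/4−(-3))) = ½·(33/4 − 27/4 − 63/2) = -15, so the A-coordinate is (-15)/(-18) = 5/6.
[APC] = ½·((-3)·(9/4−0) + (-11/4)·(0−3) + (-6)·(3−(9/4))) = ½·(-27/4 + 33/4 − 9/2) = -3/2, so the B-coordinate is 1/12.
[ABP] = ½·((-3)·(-3−(9/4)) + 3·(9/4−3) + (-11/4)·(3−(-3))) = ½·(63/4 − 9/4 − 33/2) = -3/2, so the C-coordinate is 1/12.

(5/6, 1/12, 1/12)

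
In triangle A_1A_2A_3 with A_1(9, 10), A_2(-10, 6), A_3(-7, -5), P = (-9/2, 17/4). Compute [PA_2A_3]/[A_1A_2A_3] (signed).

1/4

[A_1A_2A_3] = ½·(9·(6−(-5)) + (-10)·(-5−10) + (-7)·(10−6)) = ½·(99 + 150 − 28) = 221/2.
[PA_2A_3] = ½·((-9/2)·(6−(-5)) + (-10)·(-5−(17/4)) + (-7)·(17/4−6)) = ½·(-99/2 + 185/2 + 49/4) = 221/8, so the ratio is (221/8)/(221/2) = 1/4.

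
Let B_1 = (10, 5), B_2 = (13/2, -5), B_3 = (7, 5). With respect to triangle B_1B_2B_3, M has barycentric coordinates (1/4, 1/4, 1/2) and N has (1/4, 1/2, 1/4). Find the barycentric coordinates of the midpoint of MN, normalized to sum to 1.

(1/4, 3/8, 3/8)

Since both coordinate triples sum to 1, the midpoint's barycentrics are the componentwise average.
(1/4+1/4)/2 = 1/4; similarly 3/8 and 3/8.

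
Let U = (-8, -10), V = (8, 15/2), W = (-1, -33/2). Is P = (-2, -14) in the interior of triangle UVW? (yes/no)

yes

Barycentric coordinates of P: (31/151, 22/453, 338/453).
The three coordinates are positive, positive, positive; a point is interior exactly when all three are positive.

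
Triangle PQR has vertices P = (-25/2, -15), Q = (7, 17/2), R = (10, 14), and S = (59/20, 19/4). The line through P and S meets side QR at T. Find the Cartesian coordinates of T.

(67/7, 185/14)

Barycentric coordinates of S with respect to PQR: (3/10, 1/10, 3/5).
On side QR the P-coordinate is zero; dropping S's P-weight 3/10 and renormalizing the remaining 1/10 : 3/5 gives weights 1/7, 6/7 on Q, R.
T = (1/7)·(7, 17/2) + (6/7)·(10, 14) = (67/7, 185/14).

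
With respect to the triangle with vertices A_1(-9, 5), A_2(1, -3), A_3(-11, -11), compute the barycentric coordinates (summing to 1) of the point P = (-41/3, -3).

(2/3, -1/3, 2/3)

Signed area of the reference triangle: [A_1A_2A_3] = ½·((-9)·(-3−(-11)) + 1·(-11−5) + (-11)·(5−(-3))) = ½·(-72 − 16 − 88) = -88.
[PA_2A_3] = ½·((-41/3)·(-3−(-11)) + 1·(-11−(-3)) + (-11)·(-3−(-3))) = ½·(-328/3 − 8 + 0) = -176/3, so the A_1-coordinate is (-176/3)/(-88) = 2/3.
[A_1PA_3] = ½·((-9)·(-3−(-11)) + (-41/3)·(-11−5) + (-11)·(5−(-3))) = ½·(-72 + 656/3 − 88) = 88/3, so the A_2-coordinate is -1/3.
[A_1A_2P] = ½·((-9)·(-3−(-3)) + 1·(-3−5) + (-41/3)·(5−(-3))) = ½·(0 − 8 − 328/3) = -176/3, so the A_3-coordinate is 2/3.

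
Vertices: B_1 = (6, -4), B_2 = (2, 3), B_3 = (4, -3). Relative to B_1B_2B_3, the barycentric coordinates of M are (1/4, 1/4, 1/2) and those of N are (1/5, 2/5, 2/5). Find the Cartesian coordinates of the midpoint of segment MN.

Barycentric coordinates of the midpoint are the average: (9/40, 13/40, 9/20).
Converting: (9/40)·B_1 + (13/40)·B_2 + (9/20)·B_3 = (19/5, -51/40).

(19/5, -51/40)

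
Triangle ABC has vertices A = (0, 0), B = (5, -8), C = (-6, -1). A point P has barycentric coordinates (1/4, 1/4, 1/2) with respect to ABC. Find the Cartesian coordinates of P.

P = (1/4)·A + (1/4)·B + (1/2)·C.
x-coordinate: (1/4)·0 + (1/4)·5 + (1/2)·(-6) = -7/4.
y-coordinate: (1/4)·0 + (1/4)·(-8) + (1/2)·(-1) = -5/2.

(-7/4, -5/2)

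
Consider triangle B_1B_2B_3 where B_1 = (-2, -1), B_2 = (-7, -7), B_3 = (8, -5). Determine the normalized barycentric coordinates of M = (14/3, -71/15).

(2/15, 2/15, 11/15)

Signed area of the reference triangle: [B_1B_2B_3] = ½·((-2)·(-7−(-5)) + (-7)·(-5−(-1)) + 8·(-1−(-7))) = ½·(4 + 28 + 48) = 40.
[MB_2B_3] = ½·((14/3)·(-7−(-5)) + (-7)·(-5−(-71/15)) + 8·(-71/15−(-7))) = ½·(-28/3 + 28/15 + 272/15) = 16/3, so the B_1-coordinate is (16/3)/40 = 2/15.
[B_1MB_3] = ½·((-2)·(-71/15−(-5)) + (14/3)·(-5−(-1)) + 8·(-1−(-71/15))) = ½·(-8/15 − 56/3 + 448/15) = 16/3, so the B_2-coordinate is 2/15.
[B_1B_2M] = ½·((-2)·(-7−(-71/15)) + (-7)·(-71/15−(-1)) + (14/3)·(-1−(-7))) = ½·(68/15 + 392/15 + 28) = 88/3, so the B_3-coordinate is 11/15.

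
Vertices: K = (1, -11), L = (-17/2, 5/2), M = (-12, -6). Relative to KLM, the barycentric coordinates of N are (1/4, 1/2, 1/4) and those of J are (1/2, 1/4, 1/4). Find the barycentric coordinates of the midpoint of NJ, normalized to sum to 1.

(3/8, 3/8, 1/4)

Since both coordinate triples sum to 1, the midpoint's barycentrics are the componentwise average.
(1/4+1/2)/2 = 3/8; similarly 3/8 and 1/4.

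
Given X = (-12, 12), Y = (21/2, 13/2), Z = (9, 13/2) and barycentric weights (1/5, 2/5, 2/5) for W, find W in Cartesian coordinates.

W = (1/5)·X + (2/5)·Y + (2/5)·Z.
x-coordinate: (1/5)·(-12) + (2/5)·(21/2) + (2/5)·9 = 27/5.
y-coordinate: (1/5)·12 + (2/5)·(13/2) + (2/5)·(13/2) = 38/5.

(27/5, 38/5)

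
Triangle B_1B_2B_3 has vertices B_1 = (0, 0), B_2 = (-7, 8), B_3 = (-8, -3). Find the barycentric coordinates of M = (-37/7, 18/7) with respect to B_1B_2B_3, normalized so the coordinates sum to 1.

(2/7, 3/7, 2/7)

Signed area of the reference triangle: [B_1B_2B_3] = ½·(0·(8−(-3)) + (-7)·(-3−0) + (-8)·(0−8)) = ½·(0 + 21 + 64) = 85/2.
[MB_2B_3] = ½·((-37/7)·(8−(-3)) + (-7)·(-3−(18/7)) + (-8)·(18/7−8)) = ½·(-407/7 + 39 + 304/7) = 85/7, so the B_1-coordinate is (85/7)/(85/2) = 2/7.
[B_1MB_3] = ½·(0·(18/7−(-3)) + (-37/7)·(-3−0) + (-8)·(0−(18/7))) = ½·(0 + 111/7 + 144/7) = 255/14, so the B_2-coordinate is 3/7.
[B_1B_2M] = ½·(0·(8−(18/7)) + (-7)·(18/7−0) + (-37/7)·(0−8)) = ½·(0 − 18 + 296/7) = 85/7, so the B_3-coordinate is 2/7.
Check: 2/7 + 3/7 + 2/7 = 1.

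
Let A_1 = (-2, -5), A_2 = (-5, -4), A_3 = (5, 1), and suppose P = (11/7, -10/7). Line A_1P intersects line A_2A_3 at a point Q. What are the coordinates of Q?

Barycentric coordinates of P with respect to A_1A_2A_3: (2/7, 1/7, 4/7).
On side A_2A_3 the A_1-coordinate is zero; dropping P's A_1-weight 2/7 and renormalizing the remaining 1/7 : 4/7 gives weights 1/5, 4/5 on A_2, A_3.
Q = (1/5)·(-5, -4) + (4/5)·(5, 1) = (3, 0).

(3, 0)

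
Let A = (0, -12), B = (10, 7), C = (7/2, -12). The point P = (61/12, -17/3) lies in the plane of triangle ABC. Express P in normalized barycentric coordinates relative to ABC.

(1/6, 1/3, 1/2)

Signed area of the reference triangle: [ABC] = ½·(0·(7−(-12)) + 10·(-12−(-12)) + (7/2)·(-12−7)) = ½·(0 + 0 − 133/2) = -133/4.
[PBC] = ½·((61/12)·(7−(-12)) + 10·(-12−(-17/3)) + (7/2)·(-17/3−7)) = ½·(1159/12 − 190/3 − 133/3) = -133/24, so the A-coordinate is (-133/24)/(-133/4) = 1/6.
[APC] = ½·(0·(-17/3−(-12)) + (61/12)·(-12−(-12)) + (7/2)·(-12−(-17/3))) = ½·(0 + 0 − 133/6) = -133/12, so the B-coordinate is 1/3.
[ABP] = ½·(0·(7−(-17/3)) + 10·(-17/3−(-12)) + (61/12)·(-12−7)) = ½·(0 + 190/3 − 1159/12) = -133/8, so the C-coordinate is 1/2.
Check: 1/6 + 1/3 + 1/2 = 1.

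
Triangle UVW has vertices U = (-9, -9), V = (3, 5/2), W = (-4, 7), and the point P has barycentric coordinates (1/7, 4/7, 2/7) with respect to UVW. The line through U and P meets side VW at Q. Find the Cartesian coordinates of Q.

Line UP meets VW where the U-coordinate vanishes; zeroing P's U-weight and renormalizing leaves V, W-weights 4/7 : 2/7 → (2/3, 1/3).
So Q = (2/3)·V + (1/3)·W = (2/3, 4).

(2/3, 4)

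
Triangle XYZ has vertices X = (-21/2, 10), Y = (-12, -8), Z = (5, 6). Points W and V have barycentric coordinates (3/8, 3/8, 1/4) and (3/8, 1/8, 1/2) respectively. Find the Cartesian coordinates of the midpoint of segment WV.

Barycentric coordinates of the midpoint are the average: (3/8, 1/4, 3/8).
Converting: (3/8)·X + (1/4)·Y + (3/8)·Z = (-81/16, 4).

(-81/16, 4)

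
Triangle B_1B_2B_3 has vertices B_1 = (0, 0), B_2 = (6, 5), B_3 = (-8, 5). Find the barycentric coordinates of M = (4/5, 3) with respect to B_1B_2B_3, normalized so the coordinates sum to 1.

Signed area of the reference triangle: [B_1B_2B_3] = ½·(0·(5−5) + 6·(5−0) + (-8)·(0−5)) = ½·(0 + 30 + 40) = 35.
[MB_2B_3] = ½·((4/5)·(5−5) + 6·(5−3) + (-8)·(3−5)) = ½·(0 + 12 + 16) = 14, so the B_1-coordinate is 14/35 = 2/5.
[B_1MB_3] = ½·(0·(3−5) + (4/5)·(5−0) + (-8)·(0−3)) = ½·(0 + 4 + 24) = 14, so the B_2-coordinate is 2/5.
[B_1B_2M] = ½·(0·(5−3) + 6·(3−0) + (4/5)·(0−5)) = ½·(0 + 18 − 4) = 7, so the B_3-coordinate is 1/5.
Check: 2/5 + 2/5 + 1/5 = 1.

(2/5, 2/5, 1/5)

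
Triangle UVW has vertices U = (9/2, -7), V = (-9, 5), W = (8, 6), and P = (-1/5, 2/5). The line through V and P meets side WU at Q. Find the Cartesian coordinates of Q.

(17/3, -8/3)

Barycentric coordinates of P with respect to UVW: (2/5, 2/5, 1/5).
On side WU the V-coordinate is zero; dropping P's V-weight 2/5 and renormalizing the remaining 1/5 : 2/5 gives weights 1/3, 2/3 on W, U.
Q = (1/3)·(8, 6) + (2/3)·(9/2, -7) = (17/3, -8/3).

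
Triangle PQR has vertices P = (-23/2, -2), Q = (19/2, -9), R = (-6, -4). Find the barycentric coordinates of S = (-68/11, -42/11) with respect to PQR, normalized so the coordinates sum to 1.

(6/11, 2/11, 3/11)

Signed area of the reference triangle: [PQR] = ½·((-23/2)·(-9−(-4)) + (19/2)·(-4−(-2)) + (-6)·(-2−(-9))) = ½·(115/2 − 19 − 42) = -7/4.
[SQR] = ½·((-68/11)·(-9−(-4)) + (19/2)·(-4−(-42/11)) + (-6)·(-42/11−(-9))) = ½·(340/11 − 19/11 − 342/11) = -21/22, so the P-coordinate is (-21/22)/(-7/4) = 6/11.
[PSR] = ½·((-23/2)·(-42/11−(-4)) + (-68/11)·(-4−(-2)) + (-6)·(-2−(-42/11))) = ½·(-23/11 + 136/11 − 120/11) = -7/22, so the Q-coordinate is 2/11.
[PQS] = ½·((-23/2)·(-9−(-42/11)) + (19/2)·(-42/11−(-2)) + (-68/11)·(-2−(-9))) = ½·(1311/22 − 190/11 − 476/11) = -21/44, so the R-coordinate is 3/11.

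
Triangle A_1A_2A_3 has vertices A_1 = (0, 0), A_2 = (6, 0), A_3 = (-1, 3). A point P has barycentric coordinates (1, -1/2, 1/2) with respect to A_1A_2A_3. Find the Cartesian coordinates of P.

P = 1·A_1 + (-1/2)·A_2 + (1/2)·A_3.
x-coordinate: 1·0 + (-1/2)·6 + (1/2)·(-1) = -7/2.
y-coordinate: 1·0 + (-1/2)·0 + (1/2)·3 = 3/2.

(-7/2, 3/2)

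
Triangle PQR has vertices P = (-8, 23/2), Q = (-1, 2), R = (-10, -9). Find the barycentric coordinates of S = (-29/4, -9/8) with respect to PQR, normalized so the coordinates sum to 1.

Signed area of the reference triangle: [PQR] = ½·((-8)·(2−(-9)) + (-1)·(-9−(23/2)) + (-10)·(23/2−2)) = ½·(-88 + 41/2 − 95) = -325/4.
[SQR] = ½·((-29/4)·(2−(-9)) + (-1)·(-9−(-9/8)) + (-10)·(-9/8−2)) = ½·(-319/4 + 63/8 + 125/4) = -325/16, so the P-coordinate is (-325/16)/(-325/4) = 1/4.
[PSR] = ½·((-8)·(-9/8−(-9)) + (-29/4)·(-9−(23/2)) + (-10)·(23/2−(-9/8))) = ½·(-63 + 1189/8 − 505/4) = -325/16, so the Q-coordinate is 1/4.
[PQS] = ½·((-8)·(2−(-9/8)) + (-1)·(-9/8−(23/2)) + (-29/4)·(23/2−2)) = ½·(-25 + 101/8 − 551/8) = -325/8, so the R-coordinate is 1/2.

(1/4, 1/4, 1/2)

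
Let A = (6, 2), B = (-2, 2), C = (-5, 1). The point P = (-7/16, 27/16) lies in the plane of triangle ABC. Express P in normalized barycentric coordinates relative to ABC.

Signed area of the reference triangle: [ABC] = ½·(6·(2−1) + (-2)·(1−2) + (-5)·(2−2)) = ½·(6 + 2 + 0) = 4.
[PBC] = ½·((-7/16)·(2−1) + (-2)·(1−(27/16)) + (-5)·(27/16−2)) = ½·(-7/16 + 11/8 + 25/16) = 5/4, so the A-coordinate is (5/4)/4 = 5/16.
[APC] = ½·(6·(27/16−1) + (-7/16)·(1−2) + (-5)·(2−(27/16))) = ½·(33/8 + 7/16 − 25/16) = 3/2, so the B-coordinate is 3/8.
[ABP] = ½·(6·(2−(27/16)) + (-2)·(27/16−2) + (-7/16)·(2−2)) = ½·(15/8 + 5/8 + 0) = 5/4, so the C-coordinate is 5/16.

(5/16, 3/8, 5/16)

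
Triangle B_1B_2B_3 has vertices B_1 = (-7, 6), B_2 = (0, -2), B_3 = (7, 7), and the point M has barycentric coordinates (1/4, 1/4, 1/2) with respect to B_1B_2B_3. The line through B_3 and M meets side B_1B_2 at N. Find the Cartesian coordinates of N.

Line B_3M meets B_1B_2 where the B_3-coordinate vanishes; zeroing M's B_3-weight and renormalizing leaves B_1, B_2-weights 1/4 : 1/4 → (1/2, 1/2).
So N = (1/2)·B_1 + (1/2)·B_2 = (-7/2, 2).

(-7/2, 2)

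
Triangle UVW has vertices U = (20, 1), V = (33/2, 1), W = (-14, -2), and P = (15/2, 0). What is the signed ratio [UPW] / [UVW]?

[UVW] = ½·(20·(1−(-2)) + (33/2)·(-2−1) + (-14)·(1−1)) = ½·(60 − 99/2 + 0) = 21/4.
[UPW] = ½·(20·(0−(-2)) + (15/2)·(-2−1) + (-14)·(1−0)) = ½·(40 − 45/2 − 14) = 7/4, so the ratio is (7/4)/(21/4) = 1/3.

1/3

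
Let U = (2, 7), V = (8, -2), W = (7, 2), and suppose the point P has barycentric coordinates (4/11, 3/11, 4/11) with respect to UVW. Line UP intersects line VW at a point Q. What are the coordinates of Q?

(52/7, 2/7)

Line UP meets VW where the U-coordinate vanishes; zeroing P's U-weight and renormalizing leaves V, W-weights 3/11 : 4/11 → (3/7, 4/7).
So Q = (3/7)·V + (4/7)·W = (52/7, 2/7).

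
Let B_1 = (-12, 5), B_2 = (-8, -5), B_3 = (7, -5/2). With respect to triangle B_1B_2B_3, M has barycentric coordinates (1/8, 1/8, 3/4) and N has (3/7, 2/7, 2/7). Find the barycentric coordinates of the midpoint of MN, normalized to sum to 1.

Since both coordinate triples sum to 1, the midpoint's barycentrics are the componentwise average.
(1/8+3/7)/2 = 31/112; similarly 23/112 and 29/56.

(31/112, 23/112, 29/56)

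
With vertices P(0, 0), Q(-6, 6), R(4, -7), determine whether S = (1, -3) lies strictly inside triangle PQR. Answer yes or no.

Barycentric coordinates of S: (1/18, 5/18, 2/3).
The three coordinates are positive, positive, positive; a point is interior exactly when all three are positive.

yes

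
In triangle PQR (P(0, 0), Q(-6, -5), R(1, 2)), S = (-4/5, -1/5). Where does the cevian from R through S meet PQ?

(-2, -5/3)

Barycentric coordinates of S with respect to PQR: (2/5, 1/5, 2/5).
On side PQ the R-coordinate is zero; dropping S's R-weight 2/5 and renormalizing the remaining 2/5 : 1/5 gives weights 2/3, 1/3 on P, Q.
T = (2/3)·(0, 0) + (1/3)·(-6, -5) = (-2, -5/3).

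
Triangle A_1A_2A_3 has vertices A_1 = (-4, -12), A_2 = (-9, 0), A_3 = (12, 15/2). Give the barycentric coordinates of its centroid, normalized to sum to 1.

The centroid is the average of the vertices, so each weight is 1/3.

(1/3, 1/3, 1/3)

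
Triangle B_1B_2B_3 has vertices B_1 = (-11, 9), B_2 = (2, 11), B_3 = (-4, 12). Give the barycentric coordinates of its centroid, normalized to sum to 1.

(1/3, 1/3, 1/3)

The centroid is the average of the vertices, so each weight is 1/3.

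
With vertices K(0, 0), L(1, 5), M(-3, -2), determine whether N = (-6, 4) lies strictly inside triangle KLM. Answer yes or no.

Barycentric coordinates of N: (-45/13, 24/13, 34/13).
The three coordinates are negative, positive, positive; a point is interior exactly when all three are positive.

no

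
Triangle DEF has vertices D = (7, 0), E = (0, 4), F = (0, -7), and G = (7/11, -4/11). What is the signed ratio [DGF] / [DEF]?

[DEF] = ½·(7·(4−(-7)) + 0·(-7−0) + 0·(0−4)) = ½·(77 + 0 + 0) = 77/2.
[DGF] = ½·(7·(-4/11−(-7)) + (7/11)·(-7−0) + 0·(0−(-4/11))) = ½·(511/11 − 49/11 + 0) = 21, so the ratio is 21/(77/2) = 6/11.

6/11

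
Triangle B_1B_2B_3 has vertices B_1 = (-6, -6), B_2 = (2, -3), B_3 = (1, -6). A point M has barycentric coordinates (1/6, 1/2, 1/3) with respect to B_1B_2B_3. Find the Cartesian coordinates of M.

M = (1/6)·B_1 + (1/2)·B_2 + (1/3)·B_3.
x-coordinate: (1/6)·(-6) + (1/2)·2 + (1/3)·1 = 1/3.
y-coordinate: (1/6)·(-6) + (1/2)·(-3) + (1/3)·(-6) = -9/2.

(1/3, -9/2)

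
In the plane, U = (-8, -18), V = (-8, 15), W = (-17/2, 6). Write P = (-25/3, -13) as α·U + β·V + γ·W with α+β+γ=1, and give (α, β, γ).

(2/3, -1/3, 2/3)

Signed area of the reference triangle: [UVW] = ½·((-8)·(15−6) + (-8)·(6−(-18)) + (-17/2)·(-18−15)) = ½·(-72 − 192 + 561/2) = 33/4.
[PVW] = ½·((-25/3)·(15−6) + (-8)·(6−(-13)) + (-17/2)·(-13−15)) = ½·(-75 − 152 + 238) = 11/2, so the U-coordinate is (11/2)/(33/4) = 2/3.
[UPW] = ½·((-8)·(-13−6) + (-25/3)·(6−(-18)) + (-17/2)·(-18−(-13))) = ½·(152 − 200 + 85/2) = -11/4, so the V-coordinate is -1/3.
[UVP] = ½·((-8)·(15−(-13)) + (-8)·(-13−(-18)) + (-25/3)·(-18−15)) = ½·(-224 − 40 + 275) = 11/2, so the W-coordinate is 2/3.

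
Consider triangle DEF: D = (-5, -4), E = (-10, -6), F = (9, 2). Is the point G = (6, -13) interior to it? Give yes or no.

Barycentric coordinates of G: (261/2, -96, -67/2).
The three coordinates are positive, negative, negative; a point is interior exactly when all three are positive.

no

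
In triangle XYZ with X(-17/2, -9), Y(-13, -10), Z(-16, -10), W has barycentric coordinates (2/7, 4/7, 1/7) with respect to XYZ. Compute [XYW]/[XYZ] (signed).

The signed ratio [XYW]/[XYZ] equals the barycentric coordinate of W at vertex Z, which is 1/7.

1/7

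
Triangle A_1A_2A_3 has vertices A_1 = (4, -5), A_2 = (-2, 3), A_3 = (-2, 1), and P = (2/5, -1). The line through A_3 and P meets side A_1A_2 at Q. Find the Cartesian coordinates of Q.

Barycentric coordinates of P with respect to A_1A_2A_3: (2/5, 1/5, 2/5).
On side A_1A_2 the A_3-coordinate is zero; dropping P's A_3-weight 2/5 and renormalizing the remaining 2/5 : 1/5 gives weights 2/3, 1/3 on A_1, A_2.
Q = (2/3)·(4, -5) + (1/3)·(-2, 3) = (2, -7/3).

(2, -7/3)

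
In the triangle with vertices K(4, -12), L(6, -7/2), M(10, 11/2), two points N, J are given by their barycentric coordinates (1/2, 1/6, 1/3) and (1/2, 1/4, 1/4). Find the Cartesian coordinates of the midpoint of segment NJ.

(37/6, -41/8)

Barycentric coordinates of the midpoint are the average: (1/2, 5/24, 7/24).
Converting: (1/2)·K + (5/24)·L + (7/24)·M = (37/6, -41/8).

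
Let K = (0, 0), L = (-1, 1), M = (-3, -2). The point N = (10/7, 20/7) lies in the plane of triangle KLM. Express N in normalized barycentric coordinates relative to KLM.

(5/7, 8/7, -6/7)

Signed area of the reference triangle: [KLM] = ½·(0·(1−(-2)) + (-1)·(-2−0) + (-3)·(0−1)) = ½·(0 + 2 + 3) = 5/2.
[NLM] = ½·((10/7)·(1−(-2)) + (-1)·(-2−(20/7)) + (-3)·(20/7−1)) = ½·(30/7 + 34/7 − 39/7) = 25/14, so the K-coordinate is (25/14)/(5/2) = 5/7.
[KNM] = ½·(0·(20/7−(-2)) + (10/7)·(-2−0) + (-3)·(0−(20/7))) = ½·(0 − 20/7 + 60/7) = 20/7, so the L-coordinate is 8/7.
[KLN] = ½·(0·(1−(20/7)) + (-1)·(20/7−0) + (10/7)·(0−1)) = ½·(0 − 20/7 − 10/7) = -15/7, so the M-coordinate is -6/7.
Check: 5/7 + 8/7 − 6/7 = 1.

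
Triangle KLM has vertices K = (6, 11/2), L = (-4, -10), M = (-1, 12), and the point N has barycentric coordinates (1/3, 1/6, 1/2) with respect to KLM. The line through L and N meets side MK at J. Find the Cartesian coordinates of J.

Line LN meets MK where the L-coordinate vanishes; zeroing N's L-weight and renormalizing leaves M, K-weights 1/2 : 1/3 → (3/5, 2/5).
So J = (3/5)·M + (2/5)·K = (9/5, 47/5).

(9/5, 47/5)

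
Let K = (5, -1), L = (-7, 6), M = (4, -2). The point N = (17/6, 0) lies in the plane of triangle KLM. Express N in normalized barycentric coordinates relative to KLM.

(2/3, 1/6, 1/6)

Signed area of the reference triangle: [KLM] = ½·(5·(6−(-2)) + (-7)·(-2−(-1)) + 4·(-1−6)) = ½·(40 + 7 − 28) = 19/2.
[NLM] = ½·((17/6)·(6−(-2)) + (-7)·(-2−0) + 4·(0−6)) = ½·(68/3 + 14 − 24) = 19/3, so the K-coordinate is (19/3)/(19/2) = 2/3.
[KNM] = ½·(5·(0−(-2)) + (17/6)·(-2−(-1)) + 4·(-1−0)) = ½·(10 − 17/6 − 4) = 19/12, so the L-coordinate is 1/6.
[KLN] = ½·(5·(6−0) + (-7)·(0−(-1)) + (17/6)·(-1−6)) = ½·(30 − 7 − 119/6) = 19/12, so the M-coordinate is 1/6.
Check: 2/3 + 1/6 + 1/6 = 1.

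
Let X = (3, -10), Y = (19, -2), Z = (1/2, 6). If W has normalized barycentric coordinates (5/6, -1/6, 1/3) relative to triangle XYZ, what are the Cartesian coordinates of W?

(-1/2, -6)

W = (5/6)·X + (-1/6)·Y + (1/3)·Z.
x-coordinate: (5/6)·3 + (-1/6)·19 + (1/3)·(1/2) = -1/2.
y-coordinate: (5/6)·(-10) + (-1/6)·(-2) + (1/3)·6 = -6.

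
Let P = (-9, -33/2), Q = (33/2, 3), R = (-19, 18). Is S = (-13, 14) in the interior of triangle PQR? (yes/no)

Barycentric coordinates of S: (208/4299, 668/4299, 1141/1433).
The three coordinates are positive, positive, positive; a point is interior exactly when all three are positive.

yes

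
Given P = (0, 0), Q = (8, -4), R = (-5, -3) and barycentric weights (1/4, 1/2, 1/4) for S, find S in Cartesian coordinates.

S = (1/4)·P + (1/2)·Q + (1/4)·R.
x-coordinate: (1/4)·0 + (1/2)·8 + (1/4)·(-5) = 11/4.
y-coordinate: (1/4)·0 + (1/2)·(-4) + (1/4)·(-3) = -11/4.

(11/4, -11/4)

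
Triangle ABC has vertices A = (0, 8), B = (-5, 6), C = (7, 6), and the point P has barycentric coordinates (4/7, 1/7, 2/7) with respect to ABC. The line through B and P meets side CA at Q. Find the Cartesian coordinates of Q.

Line BP meets CA where the B-coordinate vanishes; zeroing P's B-weight and renormalizing leaves C, A-weights 2/7 : 4/7 → (1/3, 2/3).
So Q = (1/3)·C + (2/3)·A = (7/3, 22/3).

(7/3, 22/3)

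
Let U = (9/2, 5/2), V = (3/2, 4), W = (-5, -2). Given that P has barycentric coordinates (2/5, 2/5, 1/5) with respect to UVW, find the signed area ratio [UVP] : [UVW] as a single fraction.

The signed ratio [UVP]/[UVW] equals the barycentric coordinate of P at vertex W, which is 1/5.

1/5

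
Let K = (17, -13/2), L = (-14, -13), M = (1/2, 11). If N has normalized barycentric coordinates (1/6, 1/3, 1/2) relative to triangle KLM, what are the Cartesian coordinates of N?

(-19/12, 1/12)

N = (1/6)·K + (1/3)·L + (1/2)·M.
x-coordinate: (1/6)·17 + (1/3)·(-14) + (1/2)·(1/2) = -19/12.
y-coordinate: (1/6)·(-13/2) + (1/3)·(-13) + (1/2)·11 = 1/12.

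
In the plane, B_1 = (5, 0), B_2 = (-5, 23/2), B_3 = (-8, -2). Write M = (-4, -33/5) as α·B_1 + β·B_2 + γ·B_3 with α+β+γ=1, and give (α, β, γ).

(2/5, -2/5, 1)

Signed area of the reference triangle: [B_1B_2B_3] = ½·(5·(23/2−(-2)) + (-5)·(-2−0) + (-8)·(0−(23/2))) = ½·(135/2 + 10 + 92) = 339/4.
[MB_2B_3] = ½·((-4)·(23/2−(-2)) + (-5)·(-2−(-33/5)) + (-8)·(-33/5−(23/2))) = ½·(-54 − 23 + 724/5) = 339/10, so the B_1-coordinate is (339/10)/(339/4) = 2/5.
[B_1MB_3] = ½·(5·(-33/5−(-2)) + (-4)·(-2−0) + (-8)·(0−(-33/5))) = ½·(-23 + 8 − 264/5) = -339/10, so the B_2-coordinate is -2/5.
[B_1B_2M] = ½·(5·(23/2−(-33/5)) + (-5)·(-33/5−0) + (-4)·(0−(23/2))) = ½·(181/2 + 33 + 46) = 339/4, so the B_3-coordinate is 1.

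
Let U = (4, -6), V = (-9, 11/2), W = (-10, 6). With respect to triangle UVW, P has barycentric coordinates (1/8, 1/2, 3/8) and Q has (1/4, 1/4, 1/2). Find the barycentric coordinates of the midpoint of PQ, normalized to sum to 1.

Since both coordinate triples sum to 1, the midpoint's barycentrics are the componentwise average.
(1/8+1/4)/2 = 3/16; similarly 3/8 and 7/16.

(3/16, 3/8, 7/16)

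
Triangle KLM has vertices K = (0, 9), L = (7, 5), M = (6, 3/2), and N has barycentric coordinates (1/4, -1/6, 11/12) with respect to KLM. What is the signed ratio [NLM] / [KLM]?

The signed ratio [NLM]/[KLM] equals the barycentric coordinate of N at vertex K, which is 1/4.

1/4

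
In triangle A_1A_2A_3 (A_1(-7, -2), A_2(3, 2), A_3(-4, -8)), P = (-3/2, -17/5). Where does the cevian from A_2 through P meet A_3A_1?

(-9/2, -7)

Barycentric coordinates of P with respect to A_1A_2A_3: (1/10, 2/5, 1/2).
On side A_3A_1 the A_2-coordinate is zero; dropping P's A_2-weight 2/5 and renormalizing the remaining 1/2 : 1/10 gives weights 5/6, 1/6 on A_3, A_1.
Q = (5/6)·(-4, -8) + (1/6)·(-7, -2) = (-9/2, -7).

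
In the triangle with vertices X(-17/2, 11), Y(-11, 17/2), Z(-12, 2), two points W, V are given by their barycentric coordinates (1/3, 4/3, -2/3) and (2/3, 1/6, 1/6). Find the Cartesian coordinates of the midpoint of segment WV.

(-19/2, 91/8)

Barycentric coordinates of the midpoint are the average: (1/2, 3/4, -1/4).
Converting: (1/2)·X + (3/4)·Y + (-1/4)·Z = (-19/2, 91/8).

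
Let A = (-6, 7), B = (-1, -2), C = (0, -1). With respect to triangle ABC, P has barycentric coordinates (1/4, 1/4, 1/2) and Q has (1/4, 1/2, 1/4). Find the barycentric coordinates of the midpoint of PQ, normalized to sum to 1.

(1/4, 3/8, 3/8)

Since both coordinate triples sum to 1, the midpoint's barycentrics are the componentwise average.
(1/4+1/4)/2 = 1/4; similarly 3/8 and 3/8.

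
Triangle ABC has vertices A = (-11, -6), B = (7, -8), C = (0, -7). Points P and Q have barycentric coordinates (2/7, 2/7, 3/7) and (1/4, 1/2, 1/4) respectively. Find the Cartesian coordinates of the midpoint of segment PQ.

Barycentric coordinates of the midpoint are the average: (15/56, 11/28, 19/56).
Converting: (15/56)·A + (11/28)·B + (19/56)·C = (-11/56, -57/8).

(-11/56, -57/8)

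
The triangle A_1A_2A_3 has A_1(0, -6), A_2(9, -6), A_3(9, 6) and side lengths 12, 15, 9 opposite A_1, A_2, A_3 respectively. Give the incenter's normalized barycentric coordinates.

(1/3, 5/12, 1/4)

The incenter has barycentric coordinates proportional to the opposite side lengths: (12 : 15 : 9).
Normalizing by 12+15+9 = 36 gives (1/3, 5/12, 1/4).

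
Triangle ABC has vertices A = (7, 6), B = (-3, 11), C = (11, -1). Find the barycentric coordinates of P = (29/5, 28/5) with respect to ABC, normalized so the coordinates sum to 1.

(3/5, 1/5, 1/5)

Signed area of the reference triangle: [ABC] = ½·(7·(11−(-1)) + (-3)·(-1−6) + 11·(6−11)) = ½·(84 + 21 − 55) = 25.
[PBC] = ½·((29/5)·(11−(-1)) + (-3)·(-1−(28/5)) + 11·(28/5−11)) = ½·(348/5 + 99/5 − 297/5) = 15, so the A-coordinate is 15/25 = 3/5.
[APC] = ½·(7·(28/5−(-1)) + (29/5)·(-1−6) + 11·(6−(28/5))) = ½·(231/5 − 203/5 + 22/5) = 5, so the B-coordinate is 1/5.
[ABP] = ½·(7·(11−(28/5)) + (-3)·(28/5−6) + (29/5)·(6−11)) = ½·(189/5 + 6/5 − 29) = 5, so the C-coordinate is 1/5.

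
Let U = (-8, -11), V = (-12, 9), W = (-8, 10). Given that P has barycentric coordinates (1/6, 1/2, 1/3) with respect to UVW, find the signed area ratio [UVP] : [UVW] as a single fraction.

1/3

The signed ratio [UVP]/[UVW] equals the barycentric coordinate of P at vertex W, which is 1/3.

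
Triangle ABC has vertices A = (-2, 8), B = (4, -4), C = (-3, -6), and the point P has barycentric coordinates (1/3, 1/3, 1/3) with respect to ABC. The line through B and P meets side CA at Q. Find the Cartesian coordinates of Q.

Line BP meets CA where the B-coordinate vanishes; zeroing P's B-weight and renormalizing leaves C, A-weights 1/3 : 1/3 → (1/2, 1/2).
So Q = (1/2)·C + (1/2)·A = (-5/2, 1).

(-5/2, 1)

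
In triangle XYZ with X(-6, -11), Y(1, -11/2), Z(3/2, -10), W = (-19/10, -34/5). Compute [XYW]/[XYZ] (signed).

[XYZ] = ½·((-6)·(-11/2−(-10)) + 1·(-10−(-11)) + (3/2)·(-11−(-11/2))) = ½·(-27 + 1 − 33/4) = -137/8.
[XYW] = ½·((-6)·(-11/2−(-34/5)) + 1·(-34/5−(-11)) + (-19/10)·(-11−(-11/2))) = ½·(-39/5 + 21/5 + 209/20) = 137/40, so the ratio is (137/40)/(-137/8) = -1/5.

-1/5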